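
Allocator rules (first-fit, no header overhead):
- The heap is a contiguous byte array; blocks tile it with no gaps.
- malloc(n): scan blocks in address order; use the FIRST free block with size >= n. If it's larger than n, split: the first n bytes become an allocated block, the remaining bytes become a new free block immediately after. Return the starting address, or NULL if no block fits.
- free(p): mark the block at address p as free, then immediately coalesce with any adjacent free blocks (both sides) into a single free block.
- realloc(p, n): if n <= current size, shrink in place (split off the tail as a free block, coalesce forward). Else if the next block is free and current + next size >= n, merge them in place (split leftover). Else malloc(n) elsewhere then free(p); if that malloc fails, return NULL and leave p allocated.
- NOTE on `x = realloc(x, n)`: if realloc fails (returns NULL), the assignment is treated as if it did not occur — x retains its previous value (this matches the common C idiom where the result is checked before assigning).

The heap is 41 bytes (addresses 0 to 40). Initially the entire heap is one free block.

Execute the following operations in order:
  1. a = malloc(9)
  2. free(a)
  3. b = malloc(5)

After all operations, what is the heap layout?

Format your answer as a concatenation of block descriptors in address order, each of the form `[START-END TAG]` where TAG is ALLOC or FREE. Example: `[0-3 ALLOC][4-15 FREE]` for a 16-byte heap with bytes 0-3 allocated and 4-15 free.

Answer: [0-4 ALLOC][5-40 FREE]

Derivation:
Op 1: a = malloc(9) -> a = 0; heap: [0-8 ALLOC][9-40 FREE]
Op 2: free(a) -> (freed a); heap: [0-40 FREE]
Op 3: b = malloc(5) -> b = 0; heap: [0-4 ALLOC][5-40 FREE]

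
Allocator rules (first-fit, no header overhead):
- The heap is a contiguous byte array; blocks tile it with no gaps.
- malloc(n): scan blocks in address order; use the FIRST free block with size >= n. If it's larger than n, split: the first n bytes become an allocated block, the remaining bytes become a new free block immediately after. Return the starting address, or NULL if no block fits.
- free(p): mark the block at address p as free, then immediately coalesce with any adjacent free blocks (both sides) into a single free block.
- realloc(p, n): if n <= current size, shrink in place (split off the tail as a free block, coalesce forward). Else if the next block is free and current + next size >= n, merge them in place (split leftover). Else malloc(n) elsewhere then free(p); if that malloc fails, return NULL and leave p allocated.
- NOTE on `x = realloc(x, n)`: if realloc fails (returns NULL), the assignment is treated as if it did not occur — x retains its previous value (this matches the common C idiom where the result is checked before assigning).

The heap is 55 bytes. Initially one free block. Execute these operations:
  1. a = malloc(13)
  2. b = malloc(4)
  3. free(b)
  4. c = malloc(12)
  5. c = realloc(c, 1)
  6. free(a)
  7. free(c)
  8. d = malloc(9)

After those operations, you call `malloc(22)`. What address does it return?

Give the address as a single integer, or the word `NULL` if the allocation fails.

Answer: 9

Derivation:
Op 1: a = malloc(13) -> a = 0; heap: [0-12 ALLOC][13-54 FREE]
Op 2: b = malloc(4) -> b = 13; heap: [0-12 ALLOC][13-16 ALLOC][17-54 FREE]
Op 3: free(b) -> (freed b); heap: [0-12 ALLOC][13-54 FREE]
Op 4: c = malloc(12) -> c = 13; heap: [0-12 ALLOC][13-24 ALLOC][25-54 FREE]
Op 5: c = realloc(c, 1) -> c = 13; heap: [0-12 ALLOC][13-13 ALLOC][14-54 FREE]
Op 6: free(a) -> (freed a); heap: [0-12 FREE][13-13 ALLOC][14-54 FREE]
Op 7: free(c) -> (freed c); heap: [0-54 FREE]
Op 8: d = malloc(9) -> d = 0; heap: [0-8 ALLOC][9-54 FREE]
malloc(22): first-fit scan over [0-8 ALLOC][9-54 FREE] -> 9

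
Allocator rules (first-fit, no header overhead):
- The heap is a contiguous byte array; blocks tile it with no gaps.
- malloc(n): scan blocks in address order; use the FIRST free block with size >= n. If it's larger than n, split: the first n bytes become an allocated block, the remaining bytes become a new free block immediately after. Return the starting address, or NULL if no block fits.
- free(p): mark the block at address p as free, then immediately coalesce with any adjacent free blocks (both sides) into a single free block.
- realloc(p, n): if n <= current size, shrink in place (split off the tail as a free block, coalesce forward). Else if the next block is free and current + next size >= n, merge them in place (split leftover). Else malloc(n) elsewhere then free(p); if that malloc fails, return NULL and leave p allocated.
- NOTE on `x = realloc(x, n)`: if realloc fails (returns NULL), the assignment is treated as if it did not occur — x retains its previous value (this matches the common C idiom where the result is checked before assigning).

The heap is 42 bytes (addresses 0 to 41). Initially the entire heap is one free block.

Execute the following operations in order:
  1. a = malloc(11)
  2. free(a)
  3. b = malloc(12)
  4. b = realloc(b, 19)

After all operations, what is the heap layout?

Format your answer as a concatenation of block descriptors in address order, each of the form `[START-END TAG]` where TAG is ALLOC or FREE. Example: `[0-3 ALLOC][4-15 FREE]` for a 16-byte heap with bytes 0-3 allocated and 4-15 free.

Answer: [0-18 ALLOC][19-41 FREE]

Derivation:
Op 1: a = malloc(11) -> a = 0; heap: [0-10 ALLOC][11-41 FREE]
Op 2: free(a) -> (freed a); heap: [0-41 FREE]
Op 3: b = malloc(12) -> b = 0; heap: [0-11 ALLOC][12-41 FREE]
Op 4: b = realloc(b, 19) -> b = 0; heap: [0-18 ALLOC][19-41 FREE]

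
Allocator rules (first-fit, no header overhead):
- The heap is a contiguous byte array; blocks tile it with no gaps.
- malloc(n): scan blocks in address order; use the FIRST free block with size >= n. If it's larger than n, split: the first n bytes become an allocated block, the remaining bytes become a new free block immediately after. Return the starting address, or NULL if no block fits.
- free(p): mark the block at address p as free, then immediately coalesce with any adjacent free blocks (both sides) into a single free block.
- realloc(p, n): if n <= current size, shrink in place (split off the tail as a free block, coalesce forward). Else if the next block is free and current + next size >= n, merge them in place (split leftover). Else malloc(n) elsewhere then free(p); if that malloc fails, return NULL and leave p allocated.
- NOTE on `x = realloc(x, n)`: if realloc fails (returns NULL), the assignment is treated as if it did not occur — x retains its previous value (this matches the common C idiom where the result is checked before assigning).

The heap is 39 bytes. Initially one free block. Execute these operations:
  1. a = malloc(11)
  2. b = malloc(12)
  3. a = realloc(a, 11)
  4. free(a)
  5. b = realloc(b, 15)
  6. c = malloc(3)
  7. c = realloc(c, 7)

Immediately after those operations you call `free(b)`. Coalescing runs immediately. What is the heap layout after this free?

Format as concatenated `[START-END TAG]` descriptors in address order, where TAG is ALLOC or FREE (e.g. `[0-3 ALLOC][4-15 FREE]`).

Answer: [0-6 ALLOC][7-38 FREE]

Derivation:
Op 1: a = malloc(11) -> a = 0; heap: [0-10 ALLOC][11-38 FREE]
Op 2: b = malloc(12) -> b = 11; heap: [0-10 ALLOC][11-22 ALLOC][23-38 FREE]
Op 3: a = realloc(a, 11) -> a = 0; heap: [0-10 ALLOC][11-22 ALLOC][23-38 FREE]
Op 4: free(a) -> (freed a); heap: [0-10 FREE][11-22 ALLOC][23-38 FREE]
Op 5: b = realloc(b, 15) -> b = 11; heap: [0-10 FREE][11-25 ALLOC][26-38 FREE]
Op 6: c = malloc(3) -> c = 0; heap: [0-2 ALLOC][3-10 FREE][11-25 ALLOC][26-38 FREE]
Op 7: c = realloc(c, 7) -> c = 0; heap: [0-6 ALLOC][7-10 FREE][11-25 ALLOC][26-38 FREE]
free(b): b = 11 -> block [11-25 ALLOC]; mark free, coalesce with adjacent free neighbors -> [0-6 ALLOC][7-38 FREE]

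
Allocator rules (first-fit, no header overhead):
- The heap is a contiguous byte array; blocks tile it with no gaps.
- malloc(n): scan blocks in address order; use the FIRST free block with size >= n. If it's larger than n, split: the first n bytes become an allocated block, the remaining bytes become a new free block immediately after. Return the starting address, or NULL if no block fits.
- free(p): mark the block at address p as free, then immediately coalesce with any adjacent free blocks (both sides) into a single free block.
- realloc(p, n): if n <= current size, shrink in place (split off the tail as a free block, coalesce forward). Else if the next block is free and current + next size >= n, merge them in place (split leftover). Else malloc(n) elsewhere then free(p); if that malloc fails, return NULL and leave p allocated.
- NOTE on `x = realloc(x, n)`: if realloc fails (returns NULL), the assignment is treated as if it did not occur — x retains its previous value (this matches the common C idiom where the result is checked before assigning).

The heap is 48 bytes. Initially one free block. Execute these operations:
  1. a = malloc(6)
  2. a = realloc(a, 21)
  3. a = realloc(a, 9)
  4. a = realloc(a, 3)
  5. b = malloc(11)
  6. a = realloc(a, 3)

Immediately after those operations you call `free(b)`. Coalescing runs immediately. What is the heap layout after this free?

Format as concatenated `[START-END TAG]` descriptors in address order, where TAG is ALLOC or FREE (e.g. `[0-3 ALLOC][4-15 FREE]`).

Answer: [0-2 ALLOC][3-47 FREE]

Derivation:
Op 1: a = malloc(6) -> a = 0; heap: [0-5 ALLOC][6-47 FREE]
Op 2: a = realloc(a, 21) -> a = 0; heap: [0-20 ALLOC][21-47 FREE]
Op 3: a = realloc(a, 9) -> a = 0; heap: [0-8 ALLOC][9-47 FREE]
Op 4: a = realloc(a, 3) -> a = 0; heap: [0-2 ALLOC][3-47 FREE]
Op 5: b = malloc(11) -> b = 3; heap: [0-2 ALLOC][3-13 ALLOC][14-47 FREE]
Op 6: a = realloc(a, 3) -> a = 0; heap: [0-2 ALLOC][3-13 ALLOC][14-47 FREE]
free(b): b = 3 -> block [3-13 ALLOC]; mark free, coalesce with adjacent free neighbors -> [0-2 ALLOC][3-47 FREE]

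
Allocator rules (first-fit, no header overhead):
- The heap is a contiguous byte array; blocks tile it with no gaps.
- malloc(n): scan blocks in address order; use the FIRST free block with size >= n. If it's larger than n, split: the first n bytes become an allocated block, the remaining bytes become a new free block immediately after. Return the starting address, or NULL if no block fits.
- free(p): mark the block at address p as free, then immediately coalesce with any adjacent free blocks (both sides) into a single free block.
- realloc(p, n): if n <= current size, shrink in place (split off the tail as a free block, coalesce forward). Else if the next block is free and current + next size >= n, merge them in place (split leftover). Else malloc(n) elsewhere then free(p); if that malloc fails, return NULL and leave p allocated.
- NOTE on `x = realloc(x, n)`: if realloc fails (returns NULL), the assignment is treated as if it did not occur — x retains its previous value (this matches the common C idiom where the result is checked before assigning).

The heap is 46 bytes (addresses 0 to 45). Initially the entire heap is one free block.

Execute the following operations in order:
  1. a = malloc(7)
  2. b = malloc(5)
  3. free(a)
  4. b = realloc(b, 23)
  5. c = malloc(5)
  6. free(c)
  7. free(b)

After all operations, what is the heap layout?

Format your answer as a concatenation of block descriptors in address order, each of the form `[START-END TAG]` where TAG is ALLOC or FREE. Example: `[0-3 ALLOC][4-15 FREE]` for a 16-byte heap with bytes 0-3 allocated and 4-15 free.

Answer: [0-45 FREE]

Derivation:
Op 1: a = malloc(7) -> a = 0; heap: [0-6 ALLOC][7-45 FREE]
Op 2: b = malloc(5) -> b = 7; heap: [0-6 ALLOC][7-11 ALLOC][12-45 FREE]
Op 3: free(a) -> (freed a); heap: [0-6 FREE][7-11 ALLOC][12-45 FREE]
Op 4: b = realloc(b, 23) -> b = 7; heap: [0-6 FREE][7-29 ALLOC][30-45 FREE]
Op 5: c = malloc(5) -> c = 0; heap: [0-4 ALLOC][5-6 FREE][7-29 ALLOC][30-45 FREE]
Op 6: free(c) -> (freed c); heap: [0-6 FREE][7-29 ALLOC][30-45 FREE]
Op 7: free(b) -> (freed b); heap: [0-45 FREE]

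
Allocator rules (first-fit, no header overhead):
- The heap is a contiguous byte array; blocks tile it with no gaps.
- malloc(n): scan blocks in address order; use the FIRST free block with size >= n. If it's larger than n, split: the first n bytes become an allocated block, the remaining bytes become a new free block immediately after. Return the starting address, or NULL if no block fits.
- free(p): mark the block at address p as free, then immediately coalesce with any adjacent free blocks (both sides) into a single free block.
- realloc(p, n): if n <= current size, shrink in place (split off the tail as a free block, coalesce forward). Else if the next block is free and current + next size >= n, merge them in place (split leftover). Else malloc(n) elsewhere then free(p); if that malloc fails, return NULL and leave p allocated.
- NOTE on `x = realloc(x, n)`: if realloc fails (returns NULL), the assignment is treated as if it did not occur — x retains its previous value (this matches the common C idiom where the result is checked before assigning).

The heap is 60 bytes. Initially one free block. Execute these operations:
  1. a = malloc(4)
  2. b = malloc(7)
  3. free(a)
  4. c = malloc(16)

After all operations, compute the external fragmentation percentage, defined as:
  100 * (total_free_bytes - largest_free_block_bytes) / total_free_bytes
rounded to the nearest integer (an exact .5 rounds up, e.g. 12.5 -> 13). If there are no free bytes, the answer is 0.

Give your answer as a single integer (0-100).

Op 1: a = malloc(4) -> a = 0; heap: [0-3 ALLOC][4-59 FREE]
Op 2: b = malloc(7) -> b = 4; heap: [0-3 ALLOC][4-10 ALLOC][11-59 FREE]
Op 3: free(a) -> (freed a); heap: [0-3 FREE][4-10 ALLOC][11-59 FREE]
Op 4: c = malloc(16) -> c = 11; heap: [0-3 FREE][4-10 ALLOC][11-26 ALLOC][27-59 FREE]
Free blocks: [4 33] total_free=37 largest=33 -> 100*(37-33)/37 = 400/37 ≈ 10.811 -> rounds to 11

Answer: 11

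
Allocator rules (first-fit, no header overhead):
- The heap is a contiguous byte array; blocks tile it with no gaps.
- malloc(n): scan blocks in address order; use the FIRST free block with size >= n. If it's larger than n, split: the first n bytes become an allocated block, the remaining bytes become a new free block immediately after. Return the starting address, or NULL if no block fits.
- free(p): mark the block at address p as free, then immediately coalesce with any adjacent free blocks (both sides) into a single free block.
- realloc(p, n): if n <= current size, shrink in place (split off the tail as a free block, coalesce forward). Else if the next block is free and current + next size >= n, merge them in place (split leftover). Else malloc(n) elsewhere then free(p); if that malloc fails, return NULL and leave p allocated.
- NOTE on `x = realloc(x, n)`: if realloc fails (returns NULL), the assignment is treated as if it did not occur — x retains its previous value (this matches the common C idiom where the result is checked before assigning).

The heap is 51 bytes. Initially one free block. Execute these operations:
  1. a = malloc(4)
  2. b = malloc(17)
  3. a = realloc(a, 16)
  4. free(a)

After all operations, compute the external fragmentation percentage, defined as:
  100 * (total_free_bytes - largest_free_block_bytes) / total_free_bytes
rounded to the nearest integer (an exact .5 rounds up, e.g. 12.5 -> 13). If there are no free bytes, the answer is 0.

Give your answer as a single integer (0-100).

Answer: 12

Derivation:
Op 1: a = malloc(4) -> a = 0; heap: [0-3 ALLOC][4-50 FREE]
Op 2: b = malloc(17) -> b = 4; heap: [0-3 ALLOC][4-20 ALLOC][21-50 FREE]
Op 3: a = realloc(a, 16) -> a = 21; heap: [0-3 FREE][4-20 ALLOC][21-36 ALLOC][37-50 FREE]
Op 4: free(a) -> (freed a); heap: [0-3 FREE][4-20 ALLOC][21-50 FREE]
Free blocks: [4 30] total_free=34 largest=30 -> 100*(34-30)/34 = 400/34 ≈ 11.765 -> rounds to 12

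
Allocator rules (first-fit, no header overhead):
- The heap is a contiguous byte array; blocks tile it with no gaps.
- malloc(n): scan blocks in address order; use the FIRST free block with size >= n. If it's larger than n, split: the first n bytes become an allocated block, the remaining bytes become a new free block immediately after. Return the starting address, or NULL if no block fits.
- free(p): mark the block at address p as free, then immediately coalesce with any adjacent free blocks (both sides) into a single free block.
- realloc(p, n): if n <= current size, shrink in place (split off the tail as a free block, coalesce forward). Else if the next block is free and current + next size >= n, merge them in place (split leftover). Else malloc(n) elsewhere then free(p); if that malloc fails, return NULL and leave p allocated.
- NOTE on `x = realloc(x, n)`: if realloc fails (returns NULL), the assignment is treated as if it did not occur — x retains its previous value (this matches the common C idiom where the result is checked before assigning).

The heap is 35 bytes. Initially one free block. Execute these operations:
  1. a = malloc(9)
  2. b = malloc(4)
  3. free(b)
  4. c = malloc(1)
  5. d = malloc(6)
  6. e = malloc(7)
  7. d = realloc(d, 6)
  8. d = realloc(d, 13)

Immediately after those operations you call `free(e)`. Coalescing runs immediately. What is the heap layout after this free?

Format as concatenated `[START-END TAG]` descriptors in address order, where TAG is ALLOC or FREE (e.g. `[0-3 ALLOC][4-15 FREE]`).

Op 1: a = malloc(9) -> a = 0; heap: [0-8 ALLOC][9-34 FREE]
Op 2: b = malloc(4) -> b = 9; heap: [0-8 ALLOC][9-12 ALLOC][13-34 FREE]
Op 3: free(b) -> (freed b); heap: [0-8 ALLOC][9-34 FREE]
Op 4: c = malloc(1) -> c = 9; heap: [0-8 ALLOC][9-9 ALLOC][10-34 FREE]
Op 5: d = malloc(6) -> d = 10; heap: [0-8 ALLOC][9-9 ALLOC][10-15 ALLOC][16-34 FREE]
Op 6: e = malloc(7) -> e = 16; heap: [0-8 ALLOC][9-9 ALLOC][10-15 ALLOC][16-22 ALLOC][23-34 FREE]
Op 7: d = realloc(d, 6) -> d = 10; heap: [0-8 ALLOC][9-9 ALLOC][10-15 ALLOC][16-22 ALLOC][23-34 FREE]
Op 8: d = realloc(d, 13) -> NULL (d unchanged); heap: [0-8 ALLOC][9-9 ALLOC][10-15 ALLOC][16-22 ALLOC][23-34 FREE]
free(e): e = 16 -> block [16-22 ALLOC]; mark free, coalesce with adjacent free neighbors -> [0-8 ALLOC][9-9 ALLOC][10-15 ALLOC][16-34 FREE]

Answer: [0-8 ALLOC][9-9 ALLOC][10-15 ALLOC][16-34 FREE]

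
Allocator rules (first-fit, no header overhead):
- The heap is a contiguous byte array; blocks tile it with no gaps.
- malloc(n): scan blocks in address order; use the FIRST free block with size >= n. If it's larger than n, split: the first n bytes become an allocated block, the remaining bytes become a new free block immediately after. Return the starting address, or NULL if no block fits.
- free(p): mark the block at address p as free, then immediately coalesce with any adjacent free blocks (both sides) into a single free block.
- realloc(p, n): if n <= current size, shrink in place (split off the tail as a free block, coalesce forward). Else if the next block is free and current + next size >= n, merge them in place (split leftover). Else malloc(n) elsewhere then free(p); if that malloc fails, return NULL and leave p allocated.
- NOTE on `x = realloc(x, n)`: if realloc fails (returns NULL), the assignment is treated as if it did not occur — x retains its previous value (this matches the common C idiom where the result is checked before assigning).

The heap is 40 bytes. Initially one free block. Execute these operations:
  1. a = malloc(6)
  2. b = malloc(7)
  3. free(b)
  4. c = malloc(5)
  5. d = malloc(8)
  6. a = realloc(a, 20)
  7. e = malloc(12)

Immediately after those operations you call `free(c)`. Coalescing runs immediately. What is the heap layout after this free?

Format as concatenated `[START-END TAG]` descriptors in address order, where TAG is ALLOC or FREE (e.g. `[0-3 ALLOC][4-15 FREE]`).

Op 1: a = malloc(6) -> a = 0; heap: [0-5 ALLOC][6-39 FREE]
Op 2: b = malloc(7) -> b = 6; heap: [0-5 ALLOC][6-12 ALLOC][13-39 FREE]
Op 3: free(b) -> (freed b); heap: [0-5 ALLOC][6-39 FREE]
Op 4: c = malloc(5) -> c = 6; heap: [0-5 ALLOC][6-10 ALLOC][11-39 FREE]
Op 5: d = malloc(8) -> d = 11; heap: [0-5 ALLOC][6-10 ALLOC][11-18 ALLOC][19-39 FREE]
Op 6: a = realloc(a, 20) -> a = 19; heap: [0-5 FREE][6-10 ALLOC][11-18 ALLOC][19-38 ALLOC][39-39 FREE]
Op 7: e = malloc(12) -> e = NULL; heap: [0-5 FREE][6-10 ALLOC][11-18 ALLOC][19-38 ALLOC][39-39 FREE]
free(c): c = 6 -> block [6-10 ALLOC]; mark free, coalesce with adjacent free neighbors -> [0-10 FREE][11-18 ALLOC][19-38 ALLOC][39-39 FREE]

Answer: [0-10 FREE][11-18 ALLOC][19-38 ALLOC][39-39 FREE]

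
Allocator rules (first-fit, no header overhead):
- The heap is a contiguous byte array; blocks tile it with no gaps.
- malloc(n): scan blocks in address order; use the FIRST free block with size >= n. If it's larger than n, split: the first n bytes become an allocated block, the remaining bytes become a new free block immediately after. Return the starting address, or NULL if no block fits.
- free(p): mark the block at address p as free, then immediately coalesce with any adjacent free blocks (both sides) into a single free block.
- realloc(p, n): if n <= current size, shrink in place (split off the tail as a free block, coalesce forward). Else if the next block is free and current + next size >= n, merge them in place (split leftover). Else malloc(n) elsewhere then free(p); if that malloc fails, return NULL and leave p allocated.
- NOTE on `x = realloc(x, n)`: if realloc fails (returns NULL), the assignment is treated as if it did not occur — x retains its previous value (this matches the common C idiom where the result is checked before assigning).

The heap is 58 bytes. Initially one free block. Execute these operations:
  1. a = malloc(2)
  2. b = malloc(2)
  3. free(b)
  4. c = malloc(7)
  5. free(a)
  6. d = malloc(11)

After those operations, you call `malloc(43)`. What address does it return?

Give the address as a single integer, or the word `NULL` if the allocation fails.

Answer: NULL

Derivation:
Op 1: a = malloc(2) -> a = 0; heap: [0-1 ALLOC][2-57 FREE]
Op 2: b = malloc(2) -> b = 2; heap: [0-1 ALLOC][2-3 ALLOC][4-57 FREE]
Op 3: free(b) -> (freed b); heap: [0-1 ALLOC][2-57 FREE]
Op 4: c = malloc(7) -> c = 2; heap: [0-1 ALLOC][2-8 ALLOC][9-57 FREE]
Op 5: free(a) -> (freed a); heap: [0-1 FREE][2-8 ALLOC][9-57 FREE]
Op 6: d = malloc(11) -> d = 9; heap: [0-1 FREE][2-8 ALLOC][9-19 ALLOC][20-57 FREE]
malloc(43): first-fit scan over [0-1 FREE][2-8 ALLOC][9-19 ALLOC][20-57 FREE] -> NULL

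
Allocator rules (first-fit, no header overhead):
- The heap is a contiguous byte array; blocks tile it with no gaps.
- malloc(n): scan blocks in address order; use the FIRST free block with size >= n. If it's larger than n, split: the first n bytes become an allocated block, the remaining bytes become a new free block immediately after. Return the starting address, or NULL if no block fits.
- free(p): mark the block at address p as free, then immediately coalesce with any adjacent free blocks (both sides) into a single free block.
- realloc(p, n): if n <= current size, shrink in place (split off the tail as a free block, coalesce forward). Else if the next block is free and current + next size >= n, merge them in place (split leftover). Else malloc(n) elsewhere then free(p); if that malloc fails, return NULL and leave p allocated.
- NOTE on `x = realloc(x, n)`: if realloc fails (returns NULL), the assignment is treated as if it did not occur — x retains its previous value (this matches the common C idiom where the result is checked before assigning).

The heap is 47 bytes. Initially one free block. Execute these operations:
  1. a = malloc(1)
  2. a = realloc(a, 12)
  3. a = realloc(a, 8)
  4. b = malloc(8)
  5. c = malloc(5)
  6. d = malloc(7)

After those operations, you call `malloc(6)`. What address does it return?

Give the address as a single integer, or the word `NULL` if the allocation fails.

Answer: 28

Derivation:
Op 1: a = malloc(1) -> a = 0; heap: [0-0 ALLOC][1-46 FREE]
Op 2: a = realloc(a, 12) -> a = 0; heap: [0-11 ALLOC][12-46 FREE]
Op 3: a = realloc(a, 8) -> a = 0; heap: [0-7 ALLOC][8-46 FREE]
Op 4: b = malloc(8) -> b = 8; heap: [0-7 ALLOC][8-15 ALLOC][16-46 FREE]
Op 5: c = malloc(5) -> c = 16; heap: [0-7 ALLOC][8-15 ALLOC][16-20 ALLOC][21-46 FREE]
Op 6: d = malloc(7) -> d = 21; heap: [0-7 ALLOC][8-15 ALLOC][16-20 ALLOC][21-27 ALLOC][28-46 FREE]
malloc(6): first-fit scan over [0-7 ALLOC][8-15 ALLOC][16-20 ALLOC][21-27 ALLOC][28-46 FREE] -> 28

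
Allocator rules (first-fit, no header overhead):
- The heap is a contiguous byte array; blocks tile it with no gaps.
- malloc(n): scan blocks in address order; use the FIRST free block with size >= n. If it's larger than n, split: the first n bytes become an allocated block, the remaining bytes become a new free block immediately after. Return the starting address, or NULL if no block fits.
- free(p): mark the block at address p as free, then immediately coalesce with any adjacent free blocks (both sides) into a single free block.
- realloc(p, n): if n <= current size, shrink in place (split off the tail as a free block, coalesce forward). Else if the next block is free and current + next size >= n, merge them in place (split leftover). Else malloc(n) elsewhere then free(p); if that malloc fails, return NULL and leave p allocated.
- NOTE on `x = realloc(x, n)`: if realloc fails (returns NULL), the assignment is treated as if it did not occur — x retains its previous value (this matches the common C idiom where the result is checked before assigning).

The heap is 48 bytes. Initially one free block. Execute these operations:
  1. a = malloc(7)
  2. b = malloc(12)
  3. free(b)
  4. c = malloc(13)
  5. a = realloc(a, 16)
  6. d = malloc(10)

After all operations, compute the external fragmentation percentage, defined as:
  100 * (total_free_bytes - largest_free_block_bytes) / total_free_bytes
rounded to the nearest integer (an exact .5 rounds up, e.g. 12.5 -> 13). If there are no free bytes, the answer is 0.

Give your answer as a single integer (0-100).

Op 1: a = malloc(7) -> a = 0; heap: [0-6 ALLOC][7-47 FREE]
Op 2: b = malloc(12) -> b = 7; heap: [0-6 ALLOC][7-18 ALLOC][19-47 FREE]
Op 3: free(b) -> (freed b); heap: [0-6 ALLOC][7-47 FREE]
Op 4: c = malloc(13) -> c = 7; heap: [0-6 ALLOC][7-19 ALLOC][20-47 FREE]
Op 5: a = realloc(a, 16) -> a = 20; heap: [0-6 FREE][7-19 ALLOC][20-35 ALLOC][36-47 FREE]
Op 6: d = malloc(10) -> d = 36; heap: [0-6 FREE][7-19 ALLOC][20-35 ALLOC][36-45 ALLOC][46-47 FREE]
Free blocks: [7 2] total_free=9 largest=7 -> 100*(9-7)/9 = 200/9 ≈ 22.222 -> rounds to 22

Answer: 22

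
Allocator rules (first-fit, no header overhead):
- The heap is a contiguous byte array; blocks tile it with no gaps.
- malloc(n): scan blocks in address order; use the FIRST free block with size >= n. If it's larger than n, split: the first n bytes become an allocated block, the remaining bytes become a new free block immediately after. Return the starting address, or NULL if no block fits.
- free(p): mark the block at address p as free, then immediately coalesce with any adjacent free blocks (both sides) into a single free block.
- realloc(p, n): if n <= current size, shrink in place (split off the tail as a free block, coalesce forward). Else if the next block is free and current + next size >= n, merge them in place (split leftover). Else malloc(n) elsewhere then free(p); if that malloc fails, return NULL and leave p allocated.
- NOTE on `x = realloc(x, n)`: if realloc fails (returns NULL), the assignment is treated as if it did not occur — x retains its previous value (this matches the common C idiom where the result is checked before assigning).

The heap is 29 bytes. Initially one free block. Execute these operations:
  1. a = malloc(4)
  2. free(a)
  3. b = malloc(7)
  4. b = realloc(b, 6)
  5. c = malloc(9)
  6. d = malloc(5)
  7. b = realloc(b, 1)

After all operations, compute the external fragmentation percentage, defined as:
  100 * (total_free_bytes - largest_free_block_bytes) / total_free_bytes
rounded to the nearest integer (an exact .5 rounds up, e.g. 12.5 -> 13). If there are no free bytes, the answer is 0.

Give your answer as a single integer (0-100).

Answer: 36

Derivation:
Op 1: a = malloc(4) -> a = 0; heap: [0-3 ALLOC][4-28 FREE]
Op 2: free(a) -> (freed a); heap: [0-28 FREE]
Op 3: b = malloc(7) -> b = 0; heap: [0-6 ALLOC][7-28 FREE]
Op 4: b = realloc(b, 6) -> b = 0; heap: [0-5 ALLOC][6-28 FREE]
Op 5: c = malloc(9) -> c = 6; heap: [0-5 ALLOC][6-14 ALLOC][15-28 FREE]
Op 6: d = malloc(5) -> d = 15; heap: [0-5 ALLOC][6-14 ALLOC][15-19 ALLOC][20-28 FREE]
Op 7: b = realloc(b, 1) -> b = 0; heap: [0-0 ALLOC][1-5 FREE][6-14 ALLOC][15-19 ALLOC][20-28 FREE]
Free blocks: [5 9] total_free=14 largest=9 -> 100*(14-9)/14 = 500/14 ≈ 35.714 -> rounds to 36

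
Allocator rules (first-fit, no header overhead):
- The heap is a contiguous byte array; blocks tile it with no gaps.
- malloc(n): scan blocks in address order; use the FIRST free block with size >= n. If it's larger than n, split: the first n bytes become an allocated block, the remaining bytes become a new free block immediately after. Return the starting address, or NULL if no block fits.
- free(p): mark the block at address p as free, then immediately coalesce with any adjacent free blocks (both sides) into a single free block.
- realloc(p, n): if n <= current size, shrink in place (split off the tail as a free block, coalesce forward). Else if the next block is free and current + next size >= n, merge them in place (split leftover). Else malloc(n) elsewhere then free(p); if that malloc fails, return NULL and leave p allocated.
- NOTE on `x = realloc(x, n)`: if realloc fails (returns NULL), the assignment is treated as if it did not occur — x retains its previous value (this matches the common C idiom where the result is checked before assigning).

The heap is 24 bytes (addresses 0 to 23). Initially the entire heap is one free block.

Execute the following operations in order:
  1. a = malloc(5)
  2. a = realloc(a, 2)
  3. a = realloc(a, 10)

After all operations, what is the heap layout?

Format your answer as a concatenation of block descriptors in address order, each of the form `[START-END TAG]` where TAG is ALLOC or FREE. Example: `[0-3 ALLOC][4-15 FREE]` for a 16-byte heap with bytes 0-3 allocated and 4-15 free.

Op 1: a = malloc(5) -> a = 0; heap: [0-4 ALLOC][5-23 FREE]
Op 2: a = realloc(a, 2) -> a = 0; heap: [0-1 ALLOC][2-23 FREE]
Op 3: a = realloc(a, 10) -> a = 0; heap: [0-9 ALLOC][10-23 FREE]

Answer: [0-9 ALLOC][10-23 FREE]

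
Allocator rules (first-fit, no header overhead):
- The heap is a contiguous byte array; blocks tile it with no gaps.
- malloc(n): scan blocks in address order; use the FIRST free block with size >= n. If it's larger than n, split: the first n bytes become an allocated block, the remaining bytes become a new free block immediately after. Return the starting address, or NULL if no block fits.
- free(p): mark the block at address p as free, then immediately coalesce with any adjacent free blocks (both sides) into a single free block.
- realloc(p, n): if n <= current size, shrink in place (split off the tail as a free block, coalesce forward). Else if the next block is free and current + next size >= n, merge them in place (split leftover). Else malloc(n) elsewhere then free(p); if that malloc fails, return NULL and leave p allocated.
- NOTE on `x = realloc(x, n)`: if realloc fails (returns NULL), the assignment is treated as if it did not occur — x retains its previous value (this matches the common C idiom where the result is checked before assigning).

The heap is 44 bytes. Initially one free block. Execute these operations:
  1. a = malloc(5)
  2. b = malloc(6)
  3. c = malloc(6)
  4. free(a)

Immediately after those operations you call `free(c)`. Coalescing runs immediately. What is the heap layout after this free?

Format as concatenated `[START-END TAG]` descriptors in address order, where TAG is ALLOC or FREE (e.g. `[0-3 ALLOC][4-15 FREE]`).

Answer: [0-4 FREE][5-10 ALLOC][11-43 FREE]

Derivation:
Op 1: a = malloc(5) -> a = 0; heap: [0-4 ALLOC][5-43 FREE]
Op 2: b = malloc(6) -> b = 5; heap: [0-4 ALLOC][5-10 ALLOC][11-43 FREE]
Op 3: c = malloc(6) -> c = 11; heap: [0-4 ALLOC][5-10 ALLOC][11-16 ALLOC][17-43 FREE]
Op 4: free(a) -> (freed a); heap: [0-4 FREE][5-10 ALLOC][11-16 ALLOC][17-43 FREE]
free(c): c = 11 -> block [11-16 ALLOC]; mark free, coalesce with adjacent free neighbors -> [0-4 FREE][5-10 ALLOC][11-43 FREE]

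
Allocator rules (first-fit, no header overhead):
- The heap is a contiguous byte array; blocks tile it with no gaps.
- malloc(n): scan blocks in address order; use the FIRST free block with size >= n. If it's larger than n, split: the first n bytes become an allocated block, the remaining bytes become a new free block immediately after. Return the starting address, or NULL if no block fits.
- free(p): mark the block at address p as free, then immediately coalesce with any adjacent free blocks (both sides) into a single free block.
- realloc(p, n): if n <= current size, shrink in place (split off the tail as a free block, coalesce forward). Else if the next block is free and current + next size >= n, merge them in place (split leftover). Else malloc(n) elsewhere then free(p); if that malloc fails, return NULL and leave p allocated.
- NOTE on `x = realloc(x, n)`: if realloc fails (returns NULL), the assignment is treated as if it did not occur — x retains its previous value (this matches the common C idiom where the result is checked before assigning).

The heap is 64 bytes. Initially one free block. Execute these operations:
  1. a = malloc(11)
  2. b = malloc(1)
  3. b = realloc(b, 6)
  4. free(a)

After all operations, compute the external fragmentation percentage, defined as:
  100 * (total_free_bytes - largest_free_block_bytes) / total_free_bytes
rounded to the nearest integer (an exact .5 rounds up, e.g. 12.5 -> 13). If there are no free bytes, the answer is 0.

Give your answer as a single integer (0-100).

Answer: 19

Derivation:
Op 1: a = malloc(11) -> a = 0; heap: [0-10 ALLOC][11-63 FREE]
Op 2: b = malloc(1) -> b = 11; heap: [0-10 ALLOC][11-11 ALLOC][12-63 FREE]
Op 3: b = realloc(b, 6) -> b = 11; heap: [0-10 ALLOC][11-16 ALLOC][17-63 FREE]
Op 4: free(a) -> (freed a); heap: [0-10 FREE][11-16 ALLOC][17-63 FREE]
Free blocks: [11 47] total_free=58 largest=47 -> 100*(58-47)/58 = 1100/58 ≈ 18.966 -> rounds to 19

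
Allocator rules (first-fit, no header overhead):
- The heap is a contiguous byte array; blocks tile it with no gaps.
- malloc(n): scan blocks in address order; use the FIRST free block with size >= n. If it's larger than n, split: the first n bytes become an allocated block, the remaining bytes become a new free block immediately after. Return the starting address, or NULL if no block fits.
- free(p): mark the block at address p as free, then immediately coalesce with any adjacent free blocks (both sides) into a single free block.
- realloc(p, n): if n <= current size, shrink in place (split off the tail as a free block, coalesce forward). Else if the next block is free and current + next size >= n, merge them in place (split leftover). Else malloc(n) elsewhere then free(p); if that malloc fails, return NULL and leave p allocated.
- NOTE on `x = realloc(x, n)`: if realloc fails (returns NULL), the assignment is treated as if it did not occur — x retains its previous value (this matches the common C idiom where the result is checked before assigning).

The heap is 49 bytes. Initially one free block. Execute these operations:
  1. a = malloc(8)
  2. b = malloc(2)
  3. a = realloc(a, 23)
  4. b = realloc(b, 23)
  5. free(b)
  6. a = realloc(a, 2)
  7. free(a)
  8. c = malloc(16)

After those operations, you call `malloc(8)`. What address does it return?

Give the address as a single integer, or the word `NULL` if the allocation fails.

Answer: 16

Derivation:
Op 1: a = malloc(8) -> a = 0; heap: [0-7 ALLOC][8-48 FREE]
Op 2: b = malloc(2) -> b = 8; heap: [0-7 ALLOC][8-9 ALLOC][10-48 FREE]
Op 3: a = realloc(a, 23) -> a = 10; heap: [0-7 FREE][8-9 ALLOC][10-32 ALLOC][33-48 FREE]
Op 4: b = realloc(b, 23) -> NULL (b unchanged); heap: [0-7 FREE][8-9 ALLOC][10-32 ALLOC][33-48 FREE]
Op 5: free(b) -> (freed b); heap: [0-9 FREE][10-32 ALLOC][33-48 FREE]
Op 6: a = realloc(a, 2) -> a = 10; heap: [0-9 FREE][10-11 ALLOC][12-48 FREE]
Op 7: free(a) -> (freed a); heap: [0-48 FREE]
Op 8: c = malloc(16) -> c = 0; heap: [0-15 ALLOC][16-48 FREE]
malloc(8): first-fit scan over [0-15 ALLOC][16-48 FREE] -> 16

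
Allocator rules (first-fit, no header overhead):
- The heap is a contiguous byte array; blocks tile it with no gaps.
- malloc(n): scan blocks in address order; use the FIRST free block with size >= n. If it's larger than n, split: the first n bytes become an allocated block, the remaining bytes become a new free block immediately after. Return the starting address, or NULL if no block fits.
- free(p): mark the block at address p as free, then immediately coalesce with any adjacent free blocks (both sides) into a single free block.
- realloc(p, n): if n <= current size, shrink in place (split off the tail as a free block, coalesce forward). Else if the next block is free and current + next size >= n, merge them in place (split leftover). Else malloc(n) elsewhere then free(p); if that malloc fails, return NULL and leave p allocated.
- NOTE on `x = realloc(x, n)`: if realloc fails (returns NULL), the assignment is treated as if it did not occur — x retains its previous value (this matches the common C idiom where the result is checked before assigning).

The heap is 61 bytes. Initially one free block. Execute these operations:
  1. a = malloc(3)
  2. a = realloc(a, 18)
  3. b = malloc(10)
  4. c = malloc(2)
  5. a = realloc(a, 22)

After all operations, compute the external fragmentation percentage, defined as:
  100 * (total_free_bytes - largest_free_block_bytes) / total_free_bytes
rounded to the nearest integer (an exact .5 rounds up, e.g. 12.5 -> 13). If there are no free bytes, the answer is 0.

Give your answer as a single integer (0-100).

Op 1: a = malloc(3) -> a = 0; heap: [0-2 ALLOC][3-60 FREE]
Op 2: a = realloc(a, 18) -> a = 0; heap: [0-17 ALLOC][18-60 FREE]
Op 3: b = malloc(10) -> b = 18; heap: [0-17 ALLOC][18-27 ALLOC][28-60 FREE]
Op 4: c = malloc(2) -> c = 28; heap: [0-17 ALLOC][18-27 ALLOC][28-29 ALLOC][30-60 FREE]
Op 5: a = realloc(a, 22) -> a = 30; heap: [0-17 FREE][18-27 ALLOC][28-29 ALLOC][30-51 ALLOC][52-60 FREE]
Free blocks: [18 9] total_free=27 largest=18 -> 100*(27-18)/27 = 900/27 ≈ 33.333 -> rounds to 33

Answer: 33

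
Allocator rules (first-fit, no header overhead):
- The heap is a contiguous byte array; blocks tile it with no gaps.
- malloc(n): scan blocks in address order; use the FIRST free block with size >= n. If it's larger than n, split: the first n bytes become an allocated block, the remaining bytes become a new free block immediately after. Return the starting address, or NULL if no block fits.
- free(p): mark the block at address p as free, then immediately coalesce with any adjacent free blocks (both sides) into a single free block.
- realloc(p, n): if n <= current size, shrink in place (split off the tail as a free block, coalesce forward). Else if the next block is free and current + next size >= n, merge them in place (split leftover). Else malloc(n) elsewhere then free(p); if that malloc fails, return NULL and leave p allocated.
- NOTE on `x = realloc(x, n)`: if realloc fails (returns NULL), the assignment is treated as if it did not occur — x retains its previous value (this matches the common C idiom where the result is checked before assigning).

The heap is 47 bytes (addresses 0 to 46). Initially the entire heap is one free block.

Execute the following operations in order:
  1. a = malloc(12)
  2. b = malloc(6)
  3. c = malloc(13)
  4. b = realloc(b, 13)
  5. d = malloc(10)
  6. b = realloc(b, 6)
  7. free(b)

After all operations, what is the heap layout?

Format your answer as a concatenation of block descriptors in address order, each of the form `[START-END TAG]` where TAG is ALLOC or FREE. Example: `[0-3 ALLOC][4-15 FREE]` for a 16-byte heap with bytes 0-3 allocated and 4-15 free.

Op 1: a = malloc(12) -> a = 0; heap: [0-11 ALLOC][12-46 FREE]
Op 2: b = malloc(6) -> b = 12; heap: [0-11 ALLOC][12-17 ALLOC][18-46 FREE]
Op 3: c = malloc(13) -> c = 18; heap: [0-11 ALLOC][12-17 ALLOC][18-30 ALLOC][31-46 FREE]
Op 4: b = realloc(b, 13) -> b = 31; heap: [0-11 ALLOC][12-17 FREE][18-30 ALLOC][31-43 ALLOC][44-46 FREE]
Op 5: d = malloc(10) -> d = NULL; heap: [0-11 ALLOC][12-17 FREE][18-30 ALLOC][31-43 ALLOC][44-46 FREE]
Op 6: b = realloc(b, 6) -> b = 31; heap: [0-11 ALLOC][12-17 FREE][18-30 ALLOC][31-36 ALLOC][37-46 FREE]
Op 7: free(b) -> (freed b); heap: [0-11 ALLOC][12-17 FREE][18-30 ALLOC][31-46 FREE]

Answer: [0-11 ALLOC][12-17 FREE][18-30 ALLOC][31-46 FREE]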